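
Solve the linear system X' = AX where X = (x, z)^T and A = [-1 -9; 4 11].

Coefficient matrix A = [[-1, -9], [4, 11]].
Characteristic polynomial det(A - λI) = λ^2 - 10λ + 25 = 0.
Single eigenvalue λ = 5 with algebraic multiplicity 2.
Eigenvector v = (-3,2); generalized eigenvector w with (A-λI)w=v is (-1,1).
General solution: e^(5t)[K_1·v + K_2·(t·v + w)].

x(t) = -3K_1e^(5t) - 3K_2te^(5t) - K_2e^(5t), z(t) = 2K_1e^(5t) + 2K_2te^(5t) + K_2e^(5t)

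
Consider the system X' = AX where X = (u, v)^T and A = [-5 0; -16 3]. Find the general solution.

u(t) = -c_1e^(-5t), v(t) = -2c_1e^(-5t) + c_2e^(3t)

Coefficient matrix A = [[-5, 0], [-16, 3]].
Characteristic polynomial det(A - λI) = λ^2 + 2λ - 15 = 0.
Eigenvalues λ = -5, 3.
For λ=-5: (A-λI) row 2 is [-16, 8], so an eigenvector is (-1, -2).
For λ=3: (A-λI) row 1 is [-8, 0], so an eigenvector is (0, 1).
General solution: c_1e^(-5t)(-1,-2) + c_2e^(3t)(0,1).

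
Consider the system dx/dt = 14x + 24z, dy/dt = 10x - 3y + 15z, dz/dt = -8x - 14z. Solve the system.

x(t) = -3K_2e^(-2t) - 2K_3e^(2t), y(t) = K_1e^(-3t) - K_3e^(2t), z(t) = 2K_2e^(-2t) + K_3e^(2t)

Coefficient matrix A = [[14, 0, 24], [10, -3, 15], [-8, 0, -14]].
det(A - λI) = 0 gives eigenvalues λ = -3, -2, 2.
For λ=-3: eigenvector (0,1,0).
For λ=-2: eigenvector (-3,0,2).
For λ=2: eigenvector (-2,-1,1).
General solution: K_1e^(-3t)(0,1,0) + K_2e^(-2t)(-3,0,2) + K_3e^(2t)(-2,-1,1).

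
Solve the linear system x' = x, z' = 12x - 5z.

Coefficient matrix A = [[1, 0], [12, -5]].
Characteristic polynomial det(A - λI) = λ^2 + 4λ - 5 = 0.
Eigenvalues λ = 1, -5.
For λ=1: (A-λI) row 2 is [12, -6], so an eigenvector is (-1, -2).
For λ=-5: (A-λI) row 1 is [6, 0], so an eigenvector is (0, -1).
General solution: c_1e^(t)(-1,-2) + c_2e^(-5t)(0,-1).

x(t) = -c_1e^(t), z(t) = -2c_1e^(t) - c_2e^(-5t)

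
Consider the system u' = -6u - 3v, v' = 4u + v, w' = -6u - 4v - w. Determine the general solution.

Coefficient matrix A = [[-6, -3, 0], [4, 1, 0], [-6, -4, -1]].
det(A - λI) = 0 gives eigenvalues λ = -1, -3, -2.
For λ=-1: eigenvector (0,0,1).
For λ=-3: eigenvector (1,-1,1).
For λ=-2: eigenvector (3,-4,2).
General solution: c_1e^(-t)(0,0,1) + c_2e^(-3t)(1,-1,1) + c_3e^(-2t)(3,-4,2).

u(t) = c_2e^(-3t) + 3c_3e^(-2t), v(t) = -c_2e^(-3t) - 4c_3e^(-2t), w(t) = c_1e^(-t) + c_2e^(-3t) + 2c_3e^(-2t)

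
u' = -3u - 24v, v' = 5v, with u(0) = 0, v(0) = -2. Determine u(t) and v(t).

Coefficient matrix A = [[-3, -24], [0, 5]].
Characteristic polynomial det(A - λI) = λ^2 - 2λ - 15 = 0.
Eigenvalues λ = 5, -3.
For λ=5: (A-λI) row 1 is [-8, -24], so an eigenvector is (3, -1).
For λ=-3: (A-λI) row 1 is [0, -24], so an eigenvector is (1, 0).
General solution: K_1e^(5t)(3,-1) + K_2e^(-3t)(1,0).
Applying u(0)=0, v(0)=-2 gives K_1=2, K_2=-6.

u(t) = 6e^(5t) - 6e^(-3t), v(t) = -2e^(5t)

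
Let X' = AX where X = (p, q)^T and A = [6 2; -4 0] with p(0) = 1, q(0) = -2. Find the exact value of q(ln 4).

-32

A = [[6,2],[-4,0]]; eigenvalues λ = 2, 4.
Eigenvectors: (1,-2) for λ=2, (1,-1) for λ=4.
From the initial condition, c_1 = 1, c_2 = 0.
q(ln 4) = (1)(4^2)(-2) + (0)(4^4)(-1) = -32.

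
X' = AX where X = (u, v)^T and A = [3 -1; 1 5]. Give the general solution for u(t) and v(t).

u(t) = c_1e^(4t) + c_2te^(4t) - c_2e^(4t), v(t) = -c_1e^(4t) - c_2te^(4t)

Coefficient matrix A = [[3, -1], [1, 5]].
Characteristic polynomial det(A - λI) = λ^2 - 8λ + 16 = 0.
Single eigenvalue λ = 4 with algebraic multiplicity 2.
Eigenvector v = (1,-1); generalized eigenvector w with (A-λI)w=v is (-1,0).
General solution: e^(4t)[c_1·v + c_2·(t·v + w)].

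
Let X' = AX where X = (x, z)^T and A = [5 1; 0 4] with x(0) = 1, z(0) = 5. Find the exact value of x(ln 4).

A = [[5,1],[0,4]]; eigenvalues λ = 4, 5.
Eigenvectors: (-1,1) for λ=4, (-1,0) for λ=5.
From the initial condition, c_1 = 5, c_2 = -6.
x(ln 4) = (5)(4^4)(-1) + (-6)(4^5)(-1) = 4864.

4864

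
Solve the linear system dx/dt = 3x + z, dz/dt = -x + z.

Coefficient matrix A = [[3, 1], [-1, 1]].
Characteristic polynomial det(A - λI) = λ^2 - 4λ + 4 = 0.
Single eigenvalue λ = 2 with algebraic multiplicity 2.
Eigenvector v = (-1,1); generalized eigenvector w with (A-λI)w=v is (0,-1).
General solution: e^(2t)[C_1·v + C_2·(t·v + w)].

x(t) = -C_1e^(2t) - C_2te^(2t), z(t) = C_1e^(2t) + C_2te^(2t) - C_2e^(2t)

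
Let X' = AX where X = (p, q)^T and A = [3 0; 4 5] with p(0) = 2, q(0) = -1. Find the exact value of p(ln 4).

128

A = [[3,0],[4,5]]; eigenvalues λ = 5, 3.
Eigenvectors: (0,-1) for λ=5, (-1,2) for λ=3.
From the initial condition, c_1 = -3, c_2 = -2.
p(ln 4) = (-3)(4^5)(0) + (-2)(4^3)(-1) = 128.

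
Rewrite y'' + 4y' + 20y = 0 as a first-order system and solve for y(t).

y(t) = K_1e^(-2t)cos(4t) + K_2e^(-2t)sin(4t)

Let x_1 = y, x_2 = y'. Then x_1' = x_2 and x_2' = -20x_1 - 4x_2.
A = [[0,1],[-20,-4]]; det(A-λI) = λ^2 + 4λ + 20.
Eigenvalues λ = -2 ± 4i.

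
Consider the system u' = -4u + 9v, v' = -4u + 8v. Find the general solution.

Coefficient matrix A = [[-4, 9], [-4, 8]].
Characteristic polynomial det(A - λI) = λ^2 - 4λ + 4 = 0.
Single eigenvalue λ = 2 with algebraic multiplicity 2.
Eigenvector v = (3,2); generalized eigenvector w with (A-λI)w=v is (1,1).
General solution: e^(2t)[C_1·v + C_2·(t·v + w)].

u(t) = 3C_1e^(2t) + 3C_2te^(2t) + C_2e^(2t), v(t) = 2C_1e^(2t) + 2C_2te^(2t) + C_2e^(2t)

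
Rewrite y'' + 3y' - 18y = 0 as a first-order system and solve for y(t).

Let x_1 = y, x_2 = y'. Then x_1' = x_2 and x_2' = 18x_1 - 3x_2.
A = [[0,1],[18,-3]]; det(A-λI) = λ^2 + 3λ - 18.
Eigenvalues λ = 3, -6 with eigenvectors (1,3), (1,-6).

y(t) = K_1e^(3t) + K_2e^(-6t)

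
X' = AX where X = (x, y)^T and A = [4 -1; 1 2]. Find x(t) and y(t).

x(t) = -C_1e^(3t) - C_2te^(3t) - 3C_2e^(3t), y(t) = -C_1e^(3t) - C_2te^(3t) - 2C_2e^(3t)

Coefficient matrix A = [[4, -1], [1, 2]].
Characteristic polynomial det(A - λI) = λ^2 - 6λ + 9 = 0.
Single eigenvalue λ = 3 with algebraic multiplicity 2.
Eigenvector v = (-1,-1); generalized eigenvector w with (A-λI)w=v is (-3,-2).
General solution: e^(3t)[C_1·v + C_2·(t·v + w)].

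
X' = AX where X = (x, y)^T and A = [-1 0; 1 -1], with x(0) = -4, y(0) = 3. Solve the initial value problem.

Coefficient matrix A = [[-1, 0], [1, -1]].
Characteristic polynomial det(A - λI) = λ^2 + 2λ + 1 = 0.
Single eigenvalue λ = -1 with algebraic multiplicity 2.
Eigenvector v = (0,-1); generalized eigenvector w with (A-λI)w=v is (-1,-2).
General solution: e^(-t)[c_1·v + c_2·(t·v + w)].
Applying x(0)=-4, y(0)=3 gives c_1=-11, c_2=4.

x(t) = -4e^(-t), y(t) = -4te^(-t) + 3e^(-t)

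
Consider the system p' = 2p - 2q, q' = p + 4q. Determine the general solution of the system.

Coefficient matrix A = [[2, -2], [1, 4]].
Characteristic polynomial det(A - λI) = λ^2 - 6λ + 10 = 0.
Eigenvalues λ = 3 ± i (complex conjugate pair).
For λ=3+i: an eigenvector is (1,-1) - i(1,0) = (1 - i, -1).
A real fundamental pair from Re and Im of e^((3+i)t)v: X_1 = e^(3t)(cos(t)·(1,-1) + sin(t)·(1,0)), X_2 = e^(3t)(sin(t)·(1,-1) - cos(t)·(1,0)).
General solution: C_1X_1 + C_2X_2.

p(t) = C_1e^(3t)sin(t) + C_1e^(3t)cos(t) + C_2e^(3t)sin(t) - C_2e^(3t)cos(t), q(t) = -C_1e^(3t)cos(t) - C_2e^(3t)sin(t)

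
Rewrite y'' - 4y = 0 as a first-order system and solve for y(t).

y(t) = c_1e^(-2t) + c_2e^(2t)

Let x_1 = y, x_2 = y'. Then x_1' = x_2 and x_2' = 4x_1.
A = [[0,1],[4,0]]; det(A-λI) = λ^2 - 4.
Eigenvalues λ = -2, 2 with eigenvectors (1,-2), (1,2).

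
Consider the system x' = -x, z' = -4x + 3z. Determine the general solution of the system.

x(t) = -K_1e^(-t), z(t) = -K_1e^(-t) + K_2e^(3t)

Coefficient matrix A = [[-1, 0], [-4, 3]].
Characteristic polynomial det(A - λI) = λ^2 - 2λ - 3 = 0.
Eigenvalues λ = -1, 3.
For λ=-1: (A-λI) row 2 is [-4, 4], so an eigenvector is (-1, -1).
For λ=3: (A-λI) row 1 is [-4, 0], so an eigenvector is (0, 1).
General solution: K_1e^(-t)(-1,-1) + K_2e^(3t)(0,1).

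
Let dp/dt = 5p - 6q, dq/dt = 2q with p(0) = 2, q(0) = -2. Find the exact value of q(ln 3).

-18

A = [[5,-6],[0,2]]; eigenvalues λ = 2, 5.
Eigenvectors: (-2,-1) for λ=2, (-1,0) for λ=5.
From the initial condition, c_1 = 2, c_2 = -6.
q(ln 3) = (2)(3^2)(-1) + (-6)(3^5)(0) = -18.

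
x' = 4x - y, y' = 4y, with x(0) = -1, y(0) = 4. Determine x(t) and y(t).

Coefficient matrix A = [[4, -1], [0, 4]].
Characteristic polynomial det(A - λI) = λ^2 - 8λ + 16 = 0.
Single eigenvalue λ = 4 with algebraic multiplicity 2.
Eigenvector v = (1,0); generalized eigenvector w with (A-λI)w=v is (-1,-1).
General solution: e^(4t)[K_1·v + K_2·(t·v + w)].
Applying x(0)=-1, y(0)=4 gives K_1=-5, K_2=-4.

x(t) = -4te^(4t) - e^(4t), y(t) = 4e^(4t)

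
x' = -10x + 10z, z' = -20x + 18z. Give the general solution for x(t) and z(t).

x(t) = 2K_1e^(4t)sin(2t) - K_1e^(4t)cos(2t) - K_2e^(4t)sin(2t) - 2K_2e^(4t)cos(2t), z(t) = 3K_1e^(4t)sin(2t) - K_1e^(4t)cos(2t) - K_2e^(4t)sin(2t) - 3K_2e^(4t)cos(2t)

Coefficient matrix A = [[-10, 10], [-20, 18]].
Characteristic polynomial det(A - λI) = λ^2 - 8λ + 20 = 0.
Eigenvalues λ = 4 ± 2i (complex conjugate pair).
For λ=4+2i: an eigenvector is (-1,-1) - i(2,3) = (-1 - 2i, -1 - 3i).
A real fundamental pair from Re and Im of e^((4+2i)t)v: X_1 = e^(4t)(cos(2t)·(-1,-1) + sin(2t)·(2,3)), X_2 = e^(4t)(sin(2t)·(-1,-1) - cos(2t)·(2,3)).
General solution: K_1X_1 + K_2X_2.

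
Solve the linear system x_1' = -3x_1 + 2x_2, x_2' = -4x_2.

Coefficient matrix A = [[-3, 2], [0, -4]].
Characteristic polynomial det(A - λI) = λ^2 + 7λ + 12 = 0.
Eigenvalues λ = -4, -3.
For λ=-4: (A-λI) row 1 is [1, 2], so an eigenvector is (-2, 1).
For λ=-3: (A-λI) row 1 is [0, 2], so an eigenvector is (-1, 0).
General solution: K_1e^(-4t)(-2,1) + K_2e^(-3t)(-1,0).

x_1(t) = -2K_1e^(-4t) - K_2e^(-3t), x_2(t) = K_1e^(-4t)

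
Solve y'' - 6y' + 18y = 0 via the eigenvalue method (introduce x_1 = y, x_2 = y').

y(t) = K_1e^(3t)cos(3t) + K_2e^(3t)sin(3t)

Let x_1 = y, x_2 = y'. Then x_1' = x_2 and x_2' = -18x_1 + 6x_2.
A = [[0,1],[-18,6]]; det(A-λI) = λ^2 - 6λ + 18.
Eigenvalues λ = 3 ± 3i.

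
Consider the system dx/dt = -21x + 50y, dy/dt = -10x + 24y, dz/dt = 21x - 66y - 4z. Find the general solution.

Coefficient matrix A = [[-21, 50, 0], [-10, 24, 0], [21, -66, -4]].
det(A - λI) = 0 gives eigenvalues λ = -1, -4, 4.
For λ=-1: eigenvector (5,2,-9).
For λ=-4: eigenvector (0,0,1).
For λ=4: eigenvector (2,1,-3).
General solution: K_1e^(-t)(5,2,-9) + K_2e^(-4t)(0,0,1) + K_3e^(4t)(2,1,-3).

x(t) = 5K_1e^(-t) + 2K_3e^(4t), y(t) = 2K_1e^(-t) + K_3e^(4t), z(t) = -9K_1e^(-t) + K_2e^(-4t) - 3K_3e^(4t)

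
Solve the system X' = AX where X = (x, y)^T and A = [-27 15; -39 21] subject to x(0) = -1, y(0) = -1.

Coefficient matrix A = [[-27, 15], [-39, 21]].
Characteristic polynomial det(A - λI) = λ^2 + 6λ + 18 = 0.
Eigenvalues λ = -3 ± 3i (complex conjugate pair).
For λ=-3+3i: an eigenvector is (-2,-3) - i(1,2) = (-2 - i, -3 - 2i).
A real fundamental pair from Re and Im of e^((-3+3i)t)v: X_1 = e^(-3t)(cos(3t)·(-2,-3) + sin(3t)·(1,2)), X_2 = e^(-3t)(sin(3t)·(-2,-3) - cos(3t)·(1,2)).
General solution: c_1X_1 + c_2X_2.
Applying x(0)=-1, y(0)=-1 gives c_1=1, c_2=-1.

x(t) = 3e^(-3t)sin(3t) - e^(-3t)cos(3t), y(t) = 5e^(-3t)sin(3t) - e^(-3t)cos(3t)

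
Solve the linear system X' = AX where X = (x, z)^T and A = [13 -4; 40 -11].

Coefficient matrix A = [[13, -4], [40, -11]].
Characteristic polynomial det(A - λI) = λ^2 - 2λ + 17 = 0.
Eigenvalues λ = 1 ± 4i (complex conjugate pair).
For λ=1+4i: an eigenvector is (0,-1) - i(1,3) = (0 - i, -1 - 3i).
A real fundamental pair from Re and Im of e^((1+4i)t)v: X_1 = e^(t)(cos(4t)·(0,-1) + sin(4t)·(1,3)), X_2 = e^(t)(sin(4t)·(0,-1) - cos(4t)·(1,3)).
General solution: c_1X_1 + c_2X_2.

x(t) = c_1e^(t)sin(4t) - c_2e^(t)cos(4t), z(t) = 3c_1e^(t)sin(4t) - c_1e^(t)cos(4t) - c_2e^(t)sin(4t) - 3c_2e^(t)cos(4t)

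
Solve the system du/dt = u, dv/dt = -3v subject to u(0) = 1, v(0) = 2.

Coefficient matrix A = [[1, 0], [0, -3]].
Characteristic polynomial det(A - λI) = λ^2 + 2λ - 3 = 0.
Eigenvalues λ = -3, 1.
For λ=-3: (A-λI) row 1 is [4, 0], so an eigenvector is (0, 1).
For λ=1: (A-λI) row 2 is [0, -4], so an eigenvector is (-1, 0).
General solution: C_1e^(-3t)(0,1) + C_2e^(t)(-1,0).
Applying u(0)=1, v(0)=2 gives C_1=2, C_2=-1.

u(t) = e^(t), v(t) = 2e^(-3t)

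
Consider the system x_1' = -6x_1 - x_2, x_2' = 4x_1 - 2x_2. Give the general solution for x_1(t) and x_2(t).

x_1(t) = -C_1e^(-4t) - C_2te^(-4t) + 2C_2e^(-4t), x_2(t) = 2C_1e^(-4t) + 2C_2te^(-4t) - 3C_2e^(-4t)

Coefficient matrix A = [[-6, -1], [4, -2]].
Characteristic polynomial det(A - λI) = λ^2 + 8λ + 16 = 0.
Single eigenvalue λ = -4 with algebraic multiplicity 2.
Eigenvector v = (-1,2); generalized eigenvector w with (A-λI)w=v is (2,-3).
General solution: e^(-4t)[C_1·v + C_2·(t·v + w)].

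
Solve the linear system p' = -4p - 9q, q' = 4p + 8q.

Coefficient matrix A = [[-4, -9], [4, 8]].
Characteristic polynomial det(A - λI) = λ^2 - 4λ + 4 = 0.
Single eigenvalue λ = 2 with algebraic multiplicity 2.
Eigenvector v = (-3,2); generalized eigenvector w with (A-λI)w=v is (2,-1).
General solution: e^(2t)[c_1·v + c_2·(t·v + w)].

p(t) = -3c_1e^(2t) - 3c_2te^(2t) + 2c_2e^(2t), q(t) = 2c_1e^(2t) + 2c_2te^(2t) - c_2e^(2t)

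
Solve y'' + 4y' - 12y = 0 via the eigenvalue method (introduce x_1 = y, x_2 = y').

y(t) = C_1e^(-6t) + C_2e^(2t)

Let x_1 = y, x_2 = y'. Then x_1' = x_2 and x_2' = 12x_1 - 4x_2.
A = [[0,1],[12,-4]]; det(A-λI) = λ^2 + 4λ - 12.
Eigenvalues λ = -6, 2 with eigenvectors (1,-6), (1,2).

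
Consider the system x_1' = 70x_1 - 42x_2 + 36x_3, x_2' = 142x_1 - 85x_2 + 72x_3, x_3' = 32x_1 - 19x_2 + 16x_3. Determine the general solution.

x_1(t) = 3C_1e^(-2t) - 6C_2e^(-t) + 2C_3e^(4t), x_2(t) = 6C_1e^(-2t) - 11C_2e^(-t) + 4C_3e^(4t), x_3(t) = C_1e^(-2t) - C_2e^(-t) + C_3e^(4t)

Coefficient matrix A = [[70, -42, 36], [142, -85, 72], [32, -19, 16]].
det(A - λI) = 0 gives eigenvalues λ = -2, -1, 4.
For λ=-2: eigenvector (3,6,1).
For λ=-1: eigenvector (-6,-11,-1).
For λ=4: eigenvector (2,4,1).
General solution: C_1e^(-2t)(3,6,1) + C_2e^(-t)(-6,-11,-1) + C_3e^(4t)(2,4,1).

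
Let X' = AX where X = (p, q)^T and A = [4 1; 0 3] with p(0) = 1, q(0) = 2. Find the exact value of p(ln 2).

32

A = [[4,1],[0,3]]; eigenvalues λ = 4, 3.
Eigenvectors: (-1,0) for λ=4, (-1,1) for λ=3.
From the initial condition, c_1 = -3, c_2 = 2.
p(ln 2) = (-3)(2^4)(-1) + (2)(2^3)(-1) = 32.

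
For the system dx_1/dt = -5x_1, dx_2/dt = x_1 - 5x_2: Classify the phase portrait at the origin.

stable improper node

A = [[-5,0],[1,-5]]; det(A-λI) = λ^2 + 10λ + 25.
repeated λ = -5 with a single eigenvector.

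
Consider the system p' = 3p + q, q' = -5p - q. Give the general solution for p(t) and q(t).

Coefficient matrix A = [[3, 1], [-5, -1]].
Characteristic polynomial det(A - λI) = λ^2 - 2λ + 2 = 0.
Eigenvalues λ = 1 ± i (complex conjugate pair).
For λ=1+i: an eigenvector is (-1,2) - i(0,1) = (-1, 2 - i).
A real fundamental pair from Re and Im of e^((1+i)t)v: X_1 = e^(t)(cos(t)·(-1,2) + sin(t)·(0,1)), X_2 = e^(t)(sin(t)·(-1,2) - cos(t)·(0,1)).
General solution: C_1X_1 + C_2X_2.

p(t) = -C_1e^(t)cos(t) - C_2e^(t)sin(t), q(t) = C_1e^(t)sin(t) + 2C_1e^(t)cos(t) + 2C_2e^(t)sin(t) - C_2e^(t)cos(t)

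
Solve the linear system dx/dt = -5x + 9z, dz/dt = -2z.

x(t) = C_1e^(-5t) - 3C_2e^(-2t), z(t) = -C_2e^(-2t)

Coefficient matrix A = [[-5, 9], [0, -2]].
Characteristic polynomial det(A - λI) = λ^2 + 7λ + 10 = 0.
Eigenvalues λ = -5, -2.
For λ=-5: (A-λI) row 1 is [0, 9], so an eigenvector is (1, 0).
For λ=-2: (A-λI) row 1 is [-3, 9], so an eigenvector is (-3, -1).
General solution: C_1e^(-5t)(1,0) + C_2e^(-2t)(-3,-1).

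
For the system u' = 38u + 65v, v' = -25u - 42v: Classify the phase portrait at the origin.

A = [[38,65],[-25,-42]]; det(A-λI) = λ^2 + 4λ + 29.
λ = -2 ± 5i: negative real part.

stable spiral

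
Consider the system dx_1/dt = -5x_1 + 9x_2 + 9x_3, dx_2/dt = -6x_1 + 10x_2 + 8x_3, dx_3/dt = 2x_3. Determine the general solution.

Coefficient matrix A = [[-5, 9, 9], [-6, 10, 8], [0, 0, 2]].
det(A - λI) = 0 gives eigenvalues λ = 4, 2, 1.
For λ=4: eigenvector (1,1,0).
For λ=2: eigenvector (0,-1,1).
For λ=1: eigenvector (-3,-2,0).
General solution: c_1e^(4t)(1,1,0) + c_2e^(2t)(0,-1,1) + c_3e^(t)(-3,-2,0).

x_1(t) = c_1e^(4t) - 3c_3e^(t), x_2(t) = c_1e^(4t) - c_2e^(2t) - 2c_3e^(t), x_3(t) = c_2e^(2t)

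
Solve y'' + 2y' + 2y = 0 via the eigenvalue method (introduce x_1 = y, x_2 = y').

Let x_1 = y, x_2 = y'. Then x_1' = x_2 and x_2' = -2x_1 - 2x_2.
A = [[0,1],[-2,-2]]; det(A-λI) = λ^2 + 2λ + 2.
Eigenvalues λ = -1 ± i.

y(t) = K_1e^(-t)cos(t) + K_2e^(-t)sin(t)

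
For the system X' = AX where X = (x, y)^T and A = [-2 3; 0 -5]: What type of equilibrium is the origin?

A = [[-2,3],[0,-5]]; det(A-λI) = λ^2 + 7λ + 10.
λ = -2, -5: both negative.

stable node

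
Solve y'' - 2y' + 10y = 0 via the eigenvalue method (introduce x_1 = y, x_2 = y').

y(t) = c_1e^(t)cos(3t) + c_2e^(t)sin(3t)

Let x_1 = y, x_2 = y'. Then x_1' = x_2 and x_2' = -10x_1 + 2x_2.
A = [[0,1],[-10,2]]; det(A-λI) = λ^2 - 2λ + 10.
Eigenvalues λ = 1 ± 3i.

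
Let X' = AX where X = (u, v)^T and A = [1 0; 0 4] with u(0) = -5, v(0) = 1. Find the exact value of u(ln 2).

-10

A = [[1,0],[0,4]]; eigenvalues λ = 4, 1.
Eigenvectors: (0,-1) for λ=4, (1,0) for λ=1.
From the initial condition, c_1 = -1, c_2 = -5.
u(ln 2) = (-1)(2^4)(0) + (-5)(2^1)(1) = -10.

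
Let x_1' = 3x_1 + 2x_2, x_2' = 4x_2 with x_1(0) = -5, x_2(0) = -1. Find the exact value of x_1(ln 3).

-243

A = [[3,2],[0,4]]; eigenvalues λ = 4, 3.
Eigenvectors: (-2,-1) for λ=4, (-1,0) for λ=3.
From the initial condition, c_1 = 1, c_2 = 3.
x_1(ln 3) = (1)(3^4)(-2) + (3)(3^3)(-1) = -243.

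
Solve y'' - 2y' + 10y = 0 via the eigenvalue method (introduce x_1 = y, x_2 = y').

y(t) = C_1e^(t)cos(3t) + C_2e^(t)sin(3t)

Let x_1 = y, x_2 = y'. Then x_1' = x_2 and x_2' = -10x_1 + 2x_2.
A = [[0,1],[-10,2]]; det(A-λI) = λ^2 - 2λ + 10.
Eigenvalues λ = 1 ± 3i.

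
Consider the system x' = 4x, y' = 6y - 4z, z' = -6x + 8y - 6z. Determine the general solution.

Coefficient matrix A = [[4, 0, 0], [0, 6, -4], [-6, 8, -6]].
det(A - λI) = 0 gives eigenvalues λ = 4, 2, -2.
For λ=4: eigenvector (1,2,1).
For λ=2: eigenvector (0,-1,-1).
For λ=-2: eigenvector (0,1,2).
General solution: c_1e^(4t)(1,2,1) + c_2e^(2t)(0,-1,-1) + c_3e^(-2t)(0,1,2).

x(t) = c_1e^(4t), y(t) = 2c_1e^(4t) - c_2e^(2t) + c_3e^(-2t), z(t) = c_1e^(4t) - c_2e^(2t) + 2c_3e^(-2t)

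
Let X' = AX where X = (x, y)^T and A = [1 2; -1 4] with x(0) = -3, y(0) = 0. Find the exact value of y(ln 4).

144

A = [[1,2],[-1,4]]; eigenvalues λ = 2, 3.
Eigenvectors: (2,1) for λ=2, (-1,-1) for λ=3.
From the initial condition, c_1 = -3, c_2 = -3.
y(ln 4) = (-3)(4^2)(1) + (-3)(4^3)(-1) = 144.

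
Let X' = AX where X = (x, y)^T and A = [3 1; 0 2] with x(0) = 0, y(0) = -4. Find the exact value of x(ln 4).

A = [[3,1],[0,2]]; eigenvalues λ = 2, 3.
Eigenvectors: (1,-1) for λ=2, (1,0) for λ=3.
From the initial condition, c_1 = 4, c_2 = -4.
x(ln 4) = (4)(4^2)(1) + (-4)(4^3)(1) = -192.

-192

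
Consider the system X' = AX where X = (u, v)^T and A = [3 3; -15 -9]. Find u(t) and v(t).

Coefficient matrix A = [[3, 3], [-15, -9]].
Characteristic polynomial det(A - λI) = λ^2 + 6λ + 18 = 0.
Eigenvalues λ = -3 ± 3i (complex conjugate pair).
For λ=-3+3i: an eigenvector is (0,-1) - i(-1,2) = (0 + i, -1 - 2i).
A real fundamental pair from Re and Im of e^((-3+3i)t)v: X_1 = e^(-3t)(cos(3t)·(0,-1) + sin(3t)·(-1,2)), X_2 = e^(-3t)(sin(3t)·(0,-1) - cos(3t)·(-1,2)).
General solution: C_1X_1 + C_2X_2.

u(t) = -C_1e^(-3t)sin(3t) + C_2e^(-3t)cos(3t), v(t) = 2C_1e^(-3t)sin(3t) - C_1e^(-3t)cos(3t) - C_2e^(-3t)sin(3t) - 2C_2e^(-3t)cos(3t)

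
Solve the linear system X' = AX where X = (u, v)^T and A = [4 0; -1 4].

u(t) = C_2e^(4t), v(t) = -C_1e^(4t) - C_2te^(4t) - 3C_2e^(4t)

Coefficient matrix A = [[4, 0], [-1, 4]].
Characteristic polynomial det(A - λI) = λ^2 - 8λ + 16 = 0.
Single eigenvalue λ = 4 with algebraic multiplicity 2.
Eigenvector v = (0,-1); generalized eigenvector w with (A-λI)w=v is (1,-3).
General solution: e^(4t)[C_1·v + C_2·(t·v + w)].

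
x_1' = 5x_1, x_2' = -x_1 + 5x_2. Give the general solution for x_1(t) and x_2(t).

Coefficient matrix A = [[5, 0], [-1, 5]].
Characteristic polynomial det(A - λI) = λ^2 - 10λ + 25 = 0.
Single eigenvalue λ = 5 with algebraic multiplicity 2.
Eigenvector v = (0,1); generalized eigenvector w with (A-λI)w=v is (-1,-2).
General solution: e^(5t)[K_1·v + K_2·(t·v + w)].

x_1(t) = -K_2e^(5t), x_2(t) = K_1e^(5t) + K_2te^(5t) - 2K_2e^(5t)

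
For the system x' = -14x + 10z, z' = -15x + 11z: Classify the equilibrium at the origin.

A = [[-14,10],[-15,11]]; det(A-λI) = λ^2 + 3λ - 4.
λ = -4, 1: opposite signs.

saddle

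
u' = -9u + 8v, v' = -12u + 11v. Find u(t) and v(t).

Coefficient matrix A = [[-9, 8], [-12, 11]].
Characteristic polynomial det(A - λI) = λ^2 - 2λ - 3 = 0.
Eigenvalues λ = 3, -1.
For λ=3: (A-λI) row 1 is [-12, 8], so an eigenvector is (2, 3).
For λ=-1: (A-λI) row 1 is [-8, 8], so an eigenvector is (-1, -1).
General solution: c_1e^(3t)(2,3) + c_2e^(-t)(-1,-1).

u(t) = 2c_1e^(3t) - c_2e^(-t), v(t) = 3c_1e^(3t) - c_2e^(-t)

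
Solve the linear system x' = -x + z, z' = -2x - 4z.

x(t) = -C_1e^(-3t) + C_2e^(-2t), z(t) = 2C_1e^(-3t) - C_2e^(-2t)

Coefficient matrix A = [[-1, 1], [-2, -4]].
Characteristic polynomial det(A - λI) = λ^2 + 5λ + 6 = 0.
Eigenvalues λ = -3, -2.
For λ=-3: (A-λI) row 1 is [2, 1], so an eigenvector is (-1, 2).
For λ=-2: (A-λI) row 1 is [1, 1], so an eigenvector is (1, -1).
General solution: C_1e^(-3t)(-1,2) + C_2e^(-2t)(1,-1).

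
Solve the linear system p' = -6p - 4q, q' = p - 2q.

p(t) = 2K_1e^(-4t) + 2K_2te^(-4t) + 3K_2e^(-4t), q(t) = -K_1e^(-4t) - K_2te^(-4t) - 2K_2e^(-4t)

Coefficient matrix A = [[-6, -4], [1, -2]].
Characteristic polynomial det(A - λI) = λ^2 + 8λ + 16 = 0.
Single eigenvalue λ = -4 with algebraic multiplicity 2.
Eigenvector v = (2,-1); generalized eigenvector w with (A-λI)w=v is (3,-2).
General solution: e^(-4t)[K_1·v + K_2·(t·v + w)].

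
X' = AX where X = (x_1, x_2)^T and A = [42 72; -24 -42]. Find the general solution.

Coefficient matrix A = [[42, 72], [-24, -42]].
Characteristic polynomial det(A - λI) = λ^2 - 36 = 0.
Eigenvalues λ = -6, 6.
For λ=-6: (A-λI) row 1 is [48, 72], so an eigenvector is (3, -2).
For λ=6: (A-λI) row 1 is [36, 72], so an eigenvector is (2, -1).
General solution: c_1e^(-6t)(3,-2) + c_2e^(6t)(2,-1).

x_1(t) = 3c_1e^(-6t) + 2c_2e^(6t), x_2(t) = -2c_1e^(-6t) - c_2e^(6t)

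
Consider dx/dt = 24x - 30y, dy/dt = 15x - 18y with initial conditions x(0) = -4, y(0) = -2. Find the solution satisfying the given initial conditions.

Coefficient matrix A = [[24, -30], [15, -18]].
Characteristic polynomial det(A - λI) = λ^2 - 6λ + 18 = 0.
Eigenvalues λ = 3 ± 3i (complex conjugate pair).
For λ=3+3i: an eigenvector is (3,2) - i(1,1) = (3 - i, 2 - i).
A real fundamental pair from Re and Im of e^((3+3i)t)v: X_1 = e^(3t)(cos(3t)·(3,2) + sin(3t)·(1,1)), X_2 = e^(3t)(sin(3t)·(3,2) - cos(3t)·(1,1)).
General solution: C_1X_1 + C_2X_2.
Applying x(0)=-4, y(0)=-2 gives C_1=-2, C_2=-2.

x(t) = -8e^(3t)sin(3t) - 4e^(3t)cos(3t), y(t) = -6e^(3t)sin(3t) - 2e^(3t)cos(3t)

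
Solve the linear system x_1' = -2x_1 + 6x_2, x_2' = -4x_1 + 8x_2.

x_1(t) = c_1e^(4t) - 3c_2e^(2t), x_2(t) = c_1e^(4t) - 2c_2e^(2t)

Coefficient matrix A = [[-2, 6], [-4, 8]].
Characteristic polynomial det(A - λI) = λ^2 - 6λ + 8 = 0.
Eigenvalues λ = 4, 2.
For λ=4: (A-λI) row 1 is [-6, 6], so an eigenvector is (1, 1).
For λ=2: (A-λI) row 1 is [-4, 6], so an eigenvector is (-3, -2).
General solution: c_1e^(4t)(1,1) + c_2e^(2t)(-3,-2).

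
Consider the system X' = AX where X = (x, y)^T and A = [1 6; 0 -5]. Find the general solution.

Coefficient matrix A = [[1, 6], [0, -5]].
Characteristic polynomial det(A - λI) = λ^2 + 4λ - 5 = 0.
Eigenvalues λ = -5, 1.
For λ=-5: (A-λI) row 1 is [6, 6], so an eigenvector is (1, -1).
For λ=1: (A-λI) row 1 is [0, 6], so an eigenvector is (1, 0).
General solution: K_1e^(-5t)(1,-1) + K_2e^(t)(1,0).

x(t) = K_1e^(-5t) + K_2e^(t), y(t) = -K_1e^(-5t)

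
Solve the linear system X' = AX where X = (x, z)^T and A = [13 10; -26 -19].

Coefficient matrix A = [[13, 10], [-26, -19]].
Characteristic polynomial det(A - λI) = λ^2 + 6λ + 13 = 0.
Eigenvalues λ = -3 ± 2i (complex conjugate pair).
For λ=-3+2i: an eigenvector is (-1,2) - i(2,-3) = (-1 - 2i, 2 + 3i).
A real fundamental pair from Re and Im of e^((-3+2i)t)v: X_1 = e^(-3t)(cos(2t)·(-1,2) + sin(2t)·(2,-3)), X_2 = e^(-3t)(sin(2t)·(-1,2) - cos(2t)·(2,-3)).
General solution: c_1X_1 + c_2X_2.

x(t) = 2c_1e^(-3t)sin(2t) - c_1e^(-3t)cos(2t) - c_2e^(-3t)sin(2t) - 2c_2e^(-3t)cos(2t), z(t) = -3c_1e^(-3t)sin(2t) + 2c_1e^(-3t)cos(2t) + 2c_2e^(-3t)sin(2t) + 3c_2e^(-3t)cos(2t)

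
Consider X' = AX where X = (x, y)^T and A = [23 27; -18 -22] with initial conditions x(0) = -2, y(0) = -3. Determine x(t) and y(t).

Coefficient matrix A = [[23, 27], [-18, -22]].
Characteristic polynomial det(A - λI) = λ^2 - λ - 20 = 0.
Eigenvalues λ = -4, 5.
For λ=-4: (A-λI) row 1 is [27, 27], so an eigenvector is (-1, 1).
For λ=5: (A-λI) row 1 is [18, 27], so an eigenvector is (-3, 2).
General solution: c_1e^(-4t)(-1,1) + c_2e^(5t)(-3,2).
Applying x(0)=-2, y(0)=-3 gives c_1=-13, c_2=5.

x(t) = -15e^(5t) + 13e^(-4t), y(t) = 10e^(5t) - 13e^(-4t)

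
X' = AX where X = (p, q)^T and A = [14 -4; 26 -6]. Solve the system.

Coefficient matrix A = [[14, -4], [26, -6]].
Characteristic polynomial det(A - λI) = λ^2 - 8λ + 20 = 0.
Eigenvalues λ = 4 ± 2i (complex conjugate pair).
For λ=4+2i: an eigenvector is (-1,-3) - i(1,2) = (-1 - i, -3 - 2i).
A real fundamental pair from Re and Im of e^((4+2i)t)v: X_1 = e^(4t)(cos(2t)·(-1,-3) + sin(2t)·(1,2)), X_2 = e^(4t)(sin(2t)·(-1,-3) - cos(2t)·(1,2)).
General solution: K_1X_1 + K_2X_2.

p(t) = K_1e^(4t)sin(2t) - K_1e^(4t)cos(2t) - K_2e^(4t)sin(2t) - K_2e^(4t)cos(2t), q(t) = 2K_1e^(4t)sin(2t) - 3K_1e^(4t)cos(2t) - 3K_2e^(4t)sin(2t) - 2K_2e^(4t)cos(2t)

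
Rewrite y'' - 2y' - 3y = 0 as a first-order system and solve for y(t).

Let x_1 = y, x_2 = y'. Then x_1' = x_2 and x_2' = 3x_1 + 2x_2.
A = [[0,1],[3,2]]; det(A-λI) = λ^2 - 2λ - 3.
Eigenvalues λ = -1, 3 with eigenvectors (1,-1), (1,3).

y(t) = C_1e^(-t) + C_2e^(3t)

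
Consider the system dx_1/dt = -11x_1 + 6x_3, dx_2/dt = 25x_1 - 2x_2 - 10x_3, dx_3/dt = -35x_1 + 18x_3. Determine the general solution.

x_1(t) = -3C_2e^(3t) - 2C_3e^(4t), x_2(t) = C_1e^(-2t) - C_2e^(3t), x_3(t) = -7C_2e^(3t) - 5C_3e^(4t)

Coefficient matrix A = [[-11, 0, 6], [25, -2, -10], [-35, 0, 18]].
det(A - λI) = 0 gives eigenvalues λ = -2, 3, 4.
For λ=-2: eigenvector (0,1,0).
For λ=3: eigenvector (-3,-1,-7).
For λ=4: eigenvector (-2,0,-5).
General solution: C_1e^(-2t)(0,1,0) + C_2e^(3t)(-3,-1,-7) + C_3e^(4t)(-2,0,-5).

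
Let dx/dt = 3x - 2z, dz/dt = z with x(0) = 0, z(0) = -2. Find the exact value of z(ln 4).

A = [[3,-2],[0,1]]; eigenvalues λ = 3, 1.
Eigenvectors: (-1,0) for λ=3, (1,1) for λ=1.
From the initial condition, c_1 = -2, c_2 = -2.
z(ln 4) = (-2)(4^3)(0) + (-2)(4^1)(1) = -8.

-8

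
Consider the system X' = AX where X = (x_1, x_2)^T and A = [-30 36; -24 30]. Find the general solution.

x_1(t) = 3K_1e^(-6t) - K_2e^(6t), x_2(t) = 2K_1e^(-6t) - K_2e^(6t)

Coefficient matrix A = [[-30, 36], [-24, 30]].
Characteristic polynomial det(A - λI) = λ^2 - 36 = 0.
Eigenvalues λ = -6, 6.
For λ=-6: (A-λI) row 1 is [-24, 36], so an eigenvector is (3, 2).
For λ=6: (A-λI) row 1 is [-36, 36], so an eigenvector is (-1, -1).
General solution: K_1e^(-6t)(3,2) + K_2e^(6t)(-1,-1).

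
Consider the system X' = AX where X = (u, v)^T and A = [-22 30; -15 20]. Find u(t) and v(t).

u(t) = C_1e^(-t)sin(3t) - 3C_1e^(-t)cos(3t) - 3C_2e^(-t)sin(3t) - C_2e^(-t)cos(3t), v(t) = C_1e^(-t)sin(3t) - 2C_1e^(-t)cos(3t) - 2C_2e^(-t)sin(3t) - C_2e^(-t)cos(3t)

Coefficient matrix A = [[-22, 30], [-15, 20]].
Characteristic polynomial det(A - λI) = λ^2 + 2λ + 10 = 0.
Eigenvalues λ = -1 ± 3i (complex conjugate pair).
For λ=-1+3i: an eigenvector is (-3,-2) - i(1,1) = (-3 - i, -2 - i).
A real fundamental pair from Re and Im of e^((-1+3i)t)v: X_1 = e^(-t)(cos(3t)·(-3,-2) + sin(3t)·(1,1)), X_2 = e^(-t)(sin(3t)·(-3,-2) - cos(3t)·(1,1)).
General solution: C_1X_1 + C_2X_2.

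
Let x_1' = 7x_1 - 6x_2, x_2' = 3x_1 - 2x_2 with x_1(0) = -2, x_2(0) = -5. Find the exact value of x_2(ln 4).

736

A = [[7,-6],[3,-2]]; eigenvalues λ = 4, 1.
Eigenvectors: (2,1) for λ=4, (-1,-1) for λ=1.
From the initial condition, c_1 = 3, c_2 = 8.
x_2(ln 4) = (3)(4^4)(1) + (8)(4^1)(-1) = 736.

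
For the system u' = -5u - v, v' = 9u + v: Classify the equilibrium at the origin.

A = [[-5,-1],[9,1]]; det(A-λI) = λ^2 + 4λ + 4.
repeated λ = -2 with a single eigenvector.

stable improper node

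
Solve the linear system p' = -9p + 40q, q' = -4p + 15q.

Coefficient matrix A = [[-9, 40], [-4, 15]].
Characteristic polynomial det(A - λI) = λ^2 - 6λ + 25 = 0.
Eigenvalues λ = 3 ± 4i (complex conjugate pair).
For λ=3+4i: an eigenvector is (-3,-1) - i(-1,0) = (-3 + i, -1).
A real fundamental pair from Re and Im of e^((3+4i)t)v: X_1 = e^(3t)(cos(4t)·(-3,-1) + sin(4t)·(-1,0)), X_2 = e^(3t)(sin(4t)·(-3,-1) - cos(4t)·(-1,0)).
General solution: C_1X_1 + C_2X_2.

p(t) = -C_1e^(3t)sin(4t) - 3C_1e^(3t)cos(4t) - 3C_2e^(3t)sin(4t) + C_2e^(3t)cos(4t), q(t) = -C_1e^(3t)cos(4t) - C_2e^(3t)sin(4t)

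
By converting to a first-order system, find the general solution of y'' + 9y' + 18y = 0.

Let x_1 = y, x_2 = y'. Then x_1' = x_2 and x_2' = -18x_1 - 9x_2.
A = [[0,1],[-18,-9]]; det(A-λI) = λ^2 + 9λ + 18.
Eigenvalues λ = -3, -6 with eigenvectors (1,-3), (1,-6).

y(t) = c_1e^(-3t) + c_2e^(-6t)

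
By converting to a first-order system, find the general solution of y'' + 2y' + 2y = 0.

Let x_1 = y, x_2 = y'. Then x_1' = x_2 and x_2' = -2x_1 - 2x_2.
A = [[0,1],[-2,-2]]; det(A-λI) = λ^2 + 2λ + 2.
Eigenvalues λ = -1 ± i.

y(t) = C_1e^(-t)cos(t) + C_2e^(-t)sin(t)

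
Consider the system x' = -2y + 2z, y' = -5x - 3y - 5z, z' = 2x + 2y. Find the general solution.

x(t) = K_1e^(2t) + 2K_2e^(-3t) - K_3e^(-2t), y(t) = -K_1e^(2t) + K_2e^(-3t), z(t) = -2K_2e^(-3t) + K_3e^(-2t)

Coefficient matrix A = [[0, -2, 2], [-5, -3, -5], [2, 2, 0]].
det(A - λI) = 0 gives eigenvalues λ = 2, -3, -2.
For λ=2: eigenvector (1,-1,0).
For λ=-3: eigenvector (2,1,-2).
For λ=-2: eigenvector (-1,0,1).
General solution: K_1e^(2t)(1,-1,0) + K_2e^(-3t)(2,1,-2) + K_3e^(-2t)(-1,0,1).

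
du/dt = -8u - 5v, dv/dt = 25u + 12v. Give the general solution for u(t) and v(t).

Coefficient matrix A = [[-8, -5], [25, 12]].
Characteristic polynomial det(A - λI) = λ^2 - 4λ + 29 = 0.
Eigenvalues λ = 2 ± 5i (complex conjugate pair).
For λ=2+5i: an eigenvector is (0,-1) - i(1,-2) = (0 - i, -1 + 2i).
A real fundamental pair from Re and Im of e^((2+5i)t)v: X_1 = e^(2t)(cos(5t)·(0,-1) + sin(5t)·(1,-2)), X_2 = e^(2t)(sin(5t)·(0,-1) - cos(5t)·(1,-2)).
General solution: K_1X_1 + K_2X_2.

u(t) = K_1e^(2t)sin(5t) - K_2e^(2t)cos(5t), v(t) = -2K_1e^(2t)sin(5t) - K_1e^(2t)cos(5t) - K_2e^(2t)sin(5t) + 2K_2e^(2t)cos(5t)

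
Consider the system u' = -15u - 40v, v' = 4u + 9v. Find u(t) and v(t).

Coefficient matrix A = [[-15, -40], [4, 9]].
Characteristic polynomial det(A - λI) = λ^2 + 6λ + 25 = 0.
Eigenvalues λ = -3 ± 4i (complex conjugate pair).
For λ=-3+4i: an eigenvector is (3,-1) - i(1,0) = (3 - i, -1).
A real fundamental pair from Re and Im of e^((-3+4i)t)v: X_1 = e^(-3t)(cos(4t)·(3,-1) + sin(4t)·(1,0)), X_2 = e^(-3t)(sin(4t)·(3,-1) - cos(4t)·(1,0)).
General solution: K_1X_1 + K_2X_2.

u(t) = K_1e^(-3t)sin(4t) + 3K_1e^(-3t)cos(4t) + 3K_2e^(-3t)sin(4t) - K_2e^(-3t)cos(4t), v(t) = -K_1e^(-3t)cos(4t) - K_2e^(-3t)sin(4t)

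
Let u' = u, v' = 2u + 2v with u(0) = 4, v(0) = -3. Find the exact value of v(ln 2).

A = [[1,0],[2,2]]; eigenvalues λ = 1, 2.
Eigenvectors: (1,-2) for λ=1, (0,-1) for λ=2.
From the initial condition, c_1 = 4, c_2 = -5.
v(ln 2) = (4)(2^1)(-2) + (-5)(2^2)(-1) = 4.

4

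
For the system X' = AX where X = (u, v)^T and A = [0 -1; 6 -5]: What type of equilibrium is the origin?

stable node

A = [[0,-1],[6,-5]]; det(A-λI) = λ^2 + 5λ + 6.
λ = -3, -2: both negative.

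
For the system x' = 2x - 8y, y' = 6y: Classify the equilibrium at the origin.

unstable node

A = [[2,-8],[0,6]]; det(A-λI) = λ^2 - 8λ + 12.
λ = 6, 2: both positive.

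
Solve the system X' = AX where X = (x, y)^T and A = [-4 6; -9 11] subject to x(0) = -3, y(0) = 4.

x(t) = 14e^(5t) - 17e^(2t), y(t) = 21e^(5t) - 17e^(2t)

Coefficient matrix A = [[-4, 6], [-9, 11]].
Characteristic polynomial det(A - λI) = λ^2 - 7λ + 10 = 0.
Eigenvalues λ = 2, 5.
For λ=2: (A-λI) row 1 is [-6, 6], so an eigenvector is (-1, -1).
For λ=5: (A-λI) row 1 is [-9, 6], so an eigenvector is (2, 3).
General solution: C_1e^(2t)(-1,-1) + C_2e^(5t)(2,3).
Applying x(0)=-3, y(0)=4 gives C_1=17, C_2=7.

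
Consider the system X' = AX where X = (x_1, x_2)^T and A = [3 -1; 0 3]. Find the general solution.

x_1(t) = -K_1e^(3t) - K_2te^(3t) + K_2e^(3t), x_2(t) = K_2e^(3t)

Coefficient matrix A = [[3, -1], [0, 3]].
Characteristic polynomial det(A - λI) = λ^2 - 6λ + 9 = 0.
Single eigenvalue λ = 3 with algebraic multiplicity 2.
Eigenvector v = (-1,0); generalized eigenvector w with (A-λI)w=v is (1,1).
General solution: e^(3t)[K_1·v + K_2·(t·v + w)].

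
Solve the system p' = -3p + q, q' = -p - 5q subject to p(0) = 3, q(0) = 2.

Coefficient matrix A = [[-3, 1], [-1, -5]].
Characteristic polynomial det(A - λI) = λ^2 + 8λ + 16 = 0.
Single eigenvalue λ = -4 with algebraic multiplicity 2.
Eigenvector v = (1,-1); generalized eigenvector w with (A-λI)w=v is (1,0).
General solution: e^(-4t)[C_1·v + C_2·(t·v + w)].
Applying p(0)=3, q(0)=2 gives C_1=-2, C_2=5.

p(t) = 5te^(-4t) + 3e^(-4t), q(t) = -5te^(-4t) + 2e^(-4t)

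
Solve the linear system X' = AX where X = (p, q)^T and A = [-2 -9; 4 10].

p(t) = 3K_1e^(4t) + 3K_2te^(4t) + K_2e^(4t), q(t) = -2K_1e^(4t) - 2K_2te^(4t) - K_2e^(4t)

Coefficient matrix A = [[-2, -9], [4, 10]].
Characteristic polynomial det(A - λI) = λ^2 - 8λ + 16 = 0.
Single eigenvalue λ = 4 with algebraic multiplicity 2.
Eigenvector v = (3,-2); generalized eigenvector w with (A-λI)w=v is (1,-1).
General solution: e^(4t)[K_1·v + K_2·(t·v + w)].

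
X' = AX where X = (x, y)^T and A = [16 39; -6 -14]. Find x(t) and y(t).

Coefficient matrix A = [[16, 39], [-6, -14]].
Characteristic polynomial det(A - λI) = λ^2 - 2λ + 10 = 0.
Eigenvalues λ = 1 ± 3i (complex conjugate pair).
For λ=1+3i: an eigenvector is (2,-1) - i(-3,1) = (2 + 3i, -1 - i).
A real fundamental pair from Re and Im of e^((1+3i)t)v: X_1 = e^(t)(cos(3t)·(2,-1) + sin(3t)·(-3,1)), X_2 = e^(t)(sin(3t)·(2,-1) - cos(3t)·(-3,1)).
General solution: C_1X_1 + C_2X_2.

x(t) = -3C_1e^(t)sin(3t) + 2C_1e^(t)cos(3t) + 2C_2e^(t)sin(3t) + 3C_2e^(t)cos(3t), y(t) = C_1e^(t)sin(3t) - C_1e^(t)cos(3t) - C_2e^(t)sin(3t) - C_2e^(t)cos(3t)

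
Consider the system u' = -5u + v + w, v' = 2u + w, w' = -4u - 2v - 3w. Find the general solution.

Coefficient matrix A = [[-5, 1, 1], [2, 0, 1], [-4, -2, -3]].
det(A - λI) = 0 gives eigenvalues λ = -4, -1, -3.
For λ=-4: eigenvector (1,-1,2).
For λ=-1: eigenvector (0,1,-1).
For λ=-3: eigenvector (-1,2,-4).
General solution: C_1e^(-4t)(1,-1,2) + C_2e^(-t)(0,1,-1) + C_3e^(-3t)(-1,2,-4).

u(t) = C_1e^(-4t) - C_3e^(-3t), v(t) = -C_1e^(-4t) + C_2e^(-t) + 2C_3e^(-3t), w(t) = 2C_1e^(-4t) - C_2e^(-t) - 4C_3e^(-3t)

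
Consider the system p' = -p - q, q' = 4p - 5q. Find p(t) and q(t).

p(t) = c_1e^(-3t) + c_2te^(-3t) - c_2e^(-3t), q(t) = 2c_1e^(-3t) + 2c_2te^(-3t) - 3c_2e^(-3t)

Coefficient matrix A = [[-1, -1], [4, -5]].
Characteristic polynomial det(A - λI) = λ^2 + 6λ + 9 = 0.
Single eigenvalue λ = -3 with algebraic multiplicity 2.
Eigenvector v = (1,2); generalized eigenvector w with (A-λI)w=v is (-1,-3).
General solution: e^(-3t)[c_1·v + c_2·(t·v + w)].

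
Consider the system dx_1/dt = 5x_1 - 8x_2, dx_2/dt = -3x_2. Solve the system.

x_1(t) = C_1e^(5t) - C_2e^(-3t), x_2(t) = -C_2e^(-3t)

Coefficient matrix A = [[5, -8], [0, -3]].
Characteristic polynomial det(A - λI) = λ^2 - 2λ - 15 = 0.
Eigenvalues λ = 5, -3.
For λ=5: (A-λI) row 1 is [0, -8], so an eigenvector is (1, 0).
For λ=-3: (A-λI) row 1 is [8, -8], so an eigenvector is (-1, -1).
General solution: C_1e^(5t)(1,0) + C_2e^(-3t)(-1,-1).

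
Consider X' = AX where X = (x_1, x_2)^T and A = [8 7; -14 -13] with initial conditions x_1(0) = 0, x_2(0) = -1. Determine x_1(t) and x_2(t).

x_1(t) = -e^(t) + e^(-6t), x_2(t) = e^(t) - 2e^(-6t)

Coefficient matrix A = [[8, 7], [-14, -13]].
Characteristic polynomial det(A - λI) = λ^2 + 5λ - 6 = 0.
Eigenvalues λ = 1, -6.
For λ=1: (A-λI) row 1 is [7, 7], so an eigenvector is (1, -1).
For λ=-6: (A-λI) row 1 is [14, 7], so an eigenvector is (-1, 2).
General solution: C_1e^(t)(1,-1) + C_2e^(-6t)(-1,2).
Applying x_1(0)=0, x_2(0)=-1 gives C_1=-1, C_2=-1.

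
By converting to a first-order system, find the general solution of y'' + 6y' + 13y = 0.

y(t) = c_1e^(-3t)cos(2t) + c_2e^(-3t)sin(2t)

Let x_1 = y, x_2 = y'. Then x_1' = x_2 and x_2' = -13x_1 - 6x_2.
A = [[0,1],[-13,-6]]; det(A-λI) = λ^2 + 6λ + 13.
Eigenvalues λ = -3 ± 2i.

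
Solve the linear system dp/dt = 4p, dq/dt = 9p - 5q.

p(t) = -K_2e^(4t), q(t) = K_1e^(-5t) - K_2e^(4t)

Coefficient matrix A = [[4, 0], [9, -5]].
Characteristic polynomial det(A - λI) = λ^2 + λ - 20 = 0.
Eigenvalues λ = -5, 4.
For λ=-5: (A-λI) row 1 is [9, 0], so an eigenvector is (0, 1).
For λ=4: (A-λI) row 2 is [9, -9], so an eigenvector is (-1, -1).
General solution: K_1e^(-5t)(0,1) + K_2e^(4t)(-1,-1).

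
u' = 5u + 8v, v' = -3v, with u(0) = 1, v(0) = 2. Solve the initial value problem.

Coefficient matrix A = [[5, 8], [0, -3]].
Characteristic polynomial det(A - λI) = λ^2 - 2λ - 15 = 0.
Eigenvalues λ = -3, 5.
For λ=-3: (A-λI) row 1 is [8, 8], so an eigenvector is (1, -1).
For λ=5: (A-λI) row 1 is [0, 8], so an eigenvector is (1, 0).
General solution: K_1e^(-3t)(1,-1) + K_2e^(5t)(1,0).
Applying u(0)=1, v(0)=2 gives K_1=-2, K_2=3.

u(t) = 3e^(5t) - 2e^(-3t), v(t) = 2e^(-3t)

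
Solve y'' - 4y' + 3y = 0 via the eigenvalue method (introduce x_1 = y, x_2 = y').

Let x_1 = y, x_2 = y'. Then x_1' = x_2 and x_2' = -3x_1 + 4x_2.
A = [[0,1],[-3,4]]; det(A-λI) = λ^2 - 4λ + 3.
Eigenvalues λ = 3, 1 with eigenvectors (1,3), (1,1).

y(t) = c_1e^(3t) + c_2e^(t)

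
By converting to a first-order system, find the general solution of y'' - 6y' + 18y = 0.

Let x_1 = y, x_2 = y'. Then x_1' = x_2 and x_2' = -18x_1 + 6x_2.
A = [[0,1],[-18,6]]; det(A-λI) = λ^2 - 6λ + 18.
Eigenvalues λ = 3 ± 3i.

y(t) = c_1e^(3t)cos(3t) + c_2e^(3t)sin(3t)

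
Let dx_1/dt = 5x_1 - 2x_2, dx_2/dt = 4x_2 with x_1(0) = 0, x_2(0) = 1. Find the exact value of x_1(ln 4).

A = [[5,-2],[0,4]]; eigenvalues λ = 4, 5.
Eigenvectors: (2,1) for λ=4, (1,0) for λ=5.
From the initial condition, c_1 = 1, c_2 = -2.
x_1(ln 4) = (1)(4^4)(2) + (-2)(4^5)(1) = -1536.

-1536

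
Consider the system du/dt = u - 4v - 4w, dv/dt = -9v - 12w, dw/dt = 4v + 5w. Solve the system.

u(t) = c_1e^(t) - 2c_2e^(-t) - c_3e^(-3t), v(t) = -3c_2e^(-t) - 2c_3e^(-3t), w(t) = 2c_2e^(-t) + c_3e^(-3t)

Coefficient matrix A = [[1, -4, -4], [0, -9, -12], [0, 4, 5]].
det(A - λI) = 0 gives eigenvalues λ = 1, -1, -3.
For λ=1: eigenvector (1,0,0).
For λ=-1: eigenvector (-2,-3,2).
For λ=-3: eigenvector (-1,-2,1).
General solution: c_1e^(t)(1,0,0) + c_2e^(-t)(-2,-3,2) + c_3e^(-3t)(-1,-2,1).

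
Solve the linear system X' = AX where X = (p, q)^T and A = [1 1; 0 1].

p(t) = -C_1e^(t) - C_2te^(t) + C_2e^(t), q(t) = -C_2e^(t)

Coefficient matrix A = [[1, 1], [0, 1]].
Characteristic polynomial det(A - λI) = λ^2 - 2λ + 1 = 0.
Single eigenvalue λ = 1 with algebraic multiplicity 2.
Eigenvector v = (-1,0); generalized eigenvector w with (A-λI)w=v is (1,-1).
General solution: e^(t)[C_1·v + C_2·(t·v + w)].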